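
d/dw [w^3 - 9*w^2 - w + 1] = 3*w^2 - 18*w - 1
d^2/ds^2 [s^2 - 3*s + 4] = 2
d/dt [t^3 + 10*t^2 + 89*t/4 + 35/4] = 3*t^2 + 20*t + 89/4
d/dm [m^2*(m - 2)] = m*(3*m - 4)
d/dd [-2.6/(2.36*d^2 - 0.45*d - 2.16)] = (12.272*d - 1.17)/(-2.36*d^2 + 0.45*d + 2.16)^2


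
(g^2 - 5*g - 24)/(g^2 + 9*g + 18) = (g - 8)/(g + 6)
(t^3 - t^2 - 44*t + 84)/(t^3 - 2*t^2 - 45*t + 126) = (t - 2)/(t - 3)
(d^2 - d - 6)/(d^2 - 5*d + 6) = (d + 2)/(d - 2)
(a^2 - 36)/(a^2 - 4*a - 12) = (a + 6)/(a + 2)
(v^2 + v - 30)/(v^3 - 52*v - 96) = (v - 5)/(v^2 - 6*v - 16)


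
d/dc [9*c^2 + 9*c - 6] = 18*c + 9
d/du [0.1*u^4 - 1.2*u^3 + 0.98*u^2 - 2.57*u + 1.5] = 0.4*u^3 - 3.6*u^2 + 1.96*u - 2.57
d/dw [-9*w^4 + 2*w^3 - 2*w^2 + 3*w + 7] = -36*w^3 + 6*w^2 - 4*w + 3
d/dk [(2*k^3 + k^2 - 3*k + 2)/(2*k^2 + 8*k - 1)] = (4*k^4 + 32*k^3 + 8*k^2 - 10*k - 13)/(4*k^4 + 32*k^3 + 60*k^2 - 16*k + 1)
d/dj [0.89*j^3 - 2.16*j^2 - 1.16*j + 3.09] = 2.67*j^2 - 4.32*j - 1.16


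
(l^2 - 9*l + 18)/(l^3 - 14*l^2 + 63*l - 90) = 1/(l - 5)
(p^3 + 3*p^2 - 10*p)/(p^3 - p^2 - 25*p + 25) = p*(p - 2)/(p^2 - 6*p + 5)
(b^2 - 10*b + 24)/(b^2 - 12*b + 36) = (b - 4)/(b - 6)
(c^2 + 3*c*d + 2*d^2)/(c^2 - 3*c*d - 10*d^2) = (c + d)/(c - 5*d)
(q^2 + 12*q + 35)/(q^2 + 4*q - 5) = (q + 7)/(q - 1)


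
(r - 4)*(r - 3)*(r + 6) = r^3 - r^2 - 30*r + 72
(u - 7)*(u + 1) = u^2 - 6*u - 7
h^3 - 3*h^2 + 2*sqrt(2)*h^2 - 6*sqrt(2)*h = h*(h - 3)*(h + 2*sqrt(2))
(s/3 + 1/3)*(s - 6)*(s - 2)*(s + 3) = s^4/3 - 4*s^3/3 - 17*s^2/3 + 8*s + 12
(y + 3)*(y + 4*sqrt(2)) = y^2 + 3*y + 4*sqrt(2)*y + 12*sqrt(2)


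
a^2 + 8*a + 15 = (a + 3)*(a + 5)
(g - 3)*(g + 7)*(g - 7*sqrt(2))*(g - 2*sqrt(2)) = g^4 - 9*sqrt(2)*g^3 + 4*g^3 - 36*sqrt(2)*g^2 + 7*g^2 + 112*g + 189*sqrt(2)*g - 588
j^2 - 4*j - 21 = (j - 7)*(j + 3)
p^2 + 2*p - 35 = (p - 5)*(p + 7)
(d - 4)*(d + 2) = d^2 - 2*d - 8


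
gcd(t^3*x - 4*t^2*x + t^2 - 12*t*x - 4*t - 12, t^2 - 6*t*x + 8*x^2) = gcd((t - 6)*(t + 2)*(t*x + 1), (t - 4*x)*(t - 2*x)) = 1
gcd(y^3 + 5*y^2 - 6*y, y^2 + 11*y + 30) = y + 6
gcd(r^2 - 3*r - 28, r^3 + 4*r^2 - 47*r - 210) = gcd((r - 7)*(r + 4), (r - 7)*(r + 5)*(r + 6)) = r - 7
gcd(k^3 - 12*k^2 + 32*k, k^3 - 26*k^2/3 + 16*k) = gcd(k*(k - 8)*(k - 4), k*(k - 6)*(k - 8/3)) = k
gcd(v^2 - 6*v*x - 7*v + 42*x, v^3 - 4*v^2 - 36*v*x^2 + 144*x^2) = -v + 6*x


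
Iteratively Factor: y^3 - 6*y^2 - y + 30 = (y + 2)*(y^2 - 8*y + 15) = (y - 3)*(y + 2)*(y - 5)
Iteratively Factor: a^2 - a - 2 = (a - 2)*(a + 1)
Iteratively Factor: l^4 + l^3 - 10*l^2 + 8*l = (l)*(l^3 + l^2 - 10*l + 8) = l*(l + 4)*(l^2 - 3*l + 2) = l*(l - 2)*(l + 4)*(l - 1)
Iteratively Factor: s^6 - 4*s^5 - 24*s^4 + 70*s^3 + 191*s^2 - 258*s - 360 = (s + 3)*(s^5 - 7*s^4 - 3*s^3 + 79*s^2 - 46*s - 120) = (s - 4)*(s + 3)*(s^4 - 3*s^3 - 15*s^2 + 19*s + 30) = (s - 4)*(s + 1)*(s + 3)*(s^3 - 4*s^2 - 11*s + 30) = (s - 4)*(s - 2)*(s + 1)*(s + 3)*(s^2 - 2*s - 15) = (s - 5)*(s - 4)*(s - 2)*(s + 1)*(s + 3)*(s + 3)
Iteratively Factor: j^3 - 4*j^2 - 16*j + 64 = (j - 4)*(j^2 - 16) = (j - 4)^2*(j + 4)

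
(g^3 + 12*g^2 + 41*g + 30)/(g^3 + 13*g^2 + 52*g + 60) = (g + 1)/(g + 2)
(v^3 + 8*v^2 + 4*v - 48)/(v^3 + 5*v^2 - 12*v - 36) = (v^2 + 2*v - 8)/(v^2 - v - 6)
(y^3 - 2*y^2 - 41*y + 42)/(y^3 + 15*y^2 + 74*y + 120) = (y^2 - 8*y + 7)/(y^2 + 9*y + 20)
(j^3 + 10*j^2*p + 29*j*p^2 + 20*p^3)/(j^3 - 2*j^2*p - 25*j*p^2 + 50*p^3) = (j^2 + 5*j*p + 4*p^2)/(j^2 - 7*j*p + 10*p^2)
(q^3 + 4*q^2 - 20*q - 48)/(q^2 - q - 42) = (q^2 - 2*q - 8)/(q - 7)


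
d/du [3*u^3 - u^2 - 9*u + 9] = 9*u^2 - 2*u - 9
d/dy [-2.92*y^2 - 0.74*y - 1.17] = -5.84*y - 0.74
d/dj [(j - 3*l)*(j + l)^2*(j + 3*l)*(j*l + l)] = l*(j + l)*((j + 1)*(j - 3*l)*(j + l) + 2*(j + 1)*(j - 3*l)*(j + 3*l) + (j + 1)*(j + l)*(j + 3*l) + (j - 3*l)*(j + l)*(j + 3*l))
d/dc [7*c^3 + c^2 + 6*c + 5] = 21*c^2 + 2*c + 6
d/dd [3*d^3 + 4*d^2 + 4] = d*(9*d + 8)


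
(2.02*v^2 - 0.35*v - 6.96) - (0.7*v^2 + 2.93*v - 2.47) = 1.32*v^2 - 3.28*v - 4.49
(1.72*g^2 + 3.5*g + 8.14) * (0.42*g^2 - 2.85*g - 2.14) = 0.7224*g^4 - 3.432*g^3 - 10.237*g^2 - 30.689*g - 17.4196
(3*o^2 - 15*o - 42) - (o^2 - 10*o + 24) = 2*o^2 - 5*o - 66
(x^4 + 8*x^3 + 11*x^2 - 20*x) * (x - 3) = x^5 + 5*x^4 - 13*x^3 - 53*x^2 + 60*x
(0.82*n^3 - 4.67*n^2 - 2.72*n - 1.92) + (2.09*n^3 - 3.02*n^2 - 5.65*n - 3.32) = 2.91*n^3 - 7.69*n^2 - 8.37*n - 5.24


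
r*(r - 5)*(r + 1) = r^3 - 4*r^2 - 5*r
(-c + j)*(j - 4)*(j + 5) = -c*j^2 - c*j + 20*c + j^3 + j^2 - 20*j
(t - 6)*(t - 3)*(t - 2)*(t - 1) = t^4 - 12*t^3 + 47*t^2 - 72*t + 36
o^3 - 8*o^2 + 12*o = o*(o - 6)*(o - 2)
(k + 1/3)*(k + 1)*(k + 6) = k^3 + 22*k^2/3 + 25*k/3 + 2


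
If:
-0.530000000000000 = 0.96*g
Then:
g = -0.55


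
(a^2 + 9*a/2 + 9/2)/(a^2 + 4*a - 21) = (2*a^2 + 9*a + 9)/(2*(a^2 + 4*a - 21))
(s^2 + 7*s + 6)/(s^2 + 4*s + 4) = (s^2 + 7*s + 6)/(s^2 + 4*s + 4)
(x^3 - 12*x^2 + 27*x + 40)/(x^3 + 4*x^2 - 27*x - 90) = (x^2 - 7*x - 8)/(x^2 + 9*x + 18)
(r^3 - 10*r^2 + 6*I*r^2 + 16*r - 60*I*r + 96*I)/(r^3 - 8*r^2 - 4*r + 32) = (r + 6*I)/(r + 2)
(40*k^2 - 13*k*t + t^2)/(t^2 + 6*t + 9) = (40*k^2 - 13*k*t + t^2)/(t^2 + 6*t + 9)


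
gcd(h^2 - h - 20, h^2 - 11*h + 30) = h - 5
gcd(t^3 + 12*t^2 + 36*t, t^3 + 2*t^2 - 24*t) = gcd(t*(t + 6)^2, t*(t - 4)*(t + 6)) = t^2 + 6*t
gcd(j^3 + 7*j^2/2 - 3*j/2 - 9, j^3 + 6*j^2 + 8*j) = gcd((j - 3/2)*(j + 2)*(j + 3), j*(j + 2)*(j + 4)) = j + 2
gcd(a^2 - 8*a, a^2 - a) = a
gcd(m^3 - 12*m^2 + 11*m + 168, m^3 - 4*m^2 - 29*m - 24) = m^2 - 5*m - 24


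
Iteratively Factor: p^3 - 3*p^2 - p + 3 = (p - 1)*(p^2 - 2*p - 3) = (p - 3)*(p - 1)*(p + 1)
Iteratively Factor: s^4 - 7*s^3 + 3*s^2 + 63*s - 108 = (s - 4)*(s^3 - 3*s^2 - 9*s + 27) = (s - 4)*(s - 3)*(s^2 - 9) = (s - 4)*(s - 3)^2*(s + 3)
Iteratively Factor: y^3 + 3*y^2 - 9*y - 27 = (y + 3)*(y^2 - 9) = (y + 3)^2*(y - 3)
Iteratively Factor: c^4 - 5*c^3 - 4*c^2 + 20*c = (c + 2)*(c^3 - 7*c^2 + 10*c) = c*(c + 2)*(c^2 - 7*c + 10) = c*(c - 2)*(c + 2)*(c - 5)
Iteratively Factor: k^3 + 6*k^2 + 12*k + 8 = (k + 2)*(k^2 + 4*k + 4) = (k + 2)^2*(k + 2)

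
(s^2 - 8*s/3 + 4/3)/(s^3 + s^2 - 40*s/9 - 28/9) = 3*(3*s - 2)/(9*s^2 + 27*s + 14)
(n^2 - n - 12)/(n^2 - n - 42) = (-n^2 + n + 12)/(-n^2 + n + 42)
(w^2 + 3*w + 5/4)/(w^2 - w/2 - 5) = (4*w^2 + 12*w + 5)/(2*(2*w^2 - w - 10))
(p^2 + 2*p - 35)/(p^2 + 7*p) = (p - 5)/p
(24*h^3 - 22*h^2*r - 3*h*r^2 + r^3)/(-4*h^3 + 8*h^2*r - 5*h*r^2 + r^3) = (-24*h^2 - 2*h*r + r^2)/(4*h^2 - 4*h*r + r^2)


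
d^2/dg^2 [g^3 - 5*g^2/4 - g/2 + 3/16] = 6*g - 5/2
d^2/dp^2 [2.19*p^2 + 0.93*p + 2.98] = 4.38000000000000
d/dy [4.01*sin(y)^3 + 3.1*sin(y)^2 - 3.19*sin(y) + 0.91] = (12.03*sin(y)^2 + 6.2*sin(y) - 3.19)*cos(y)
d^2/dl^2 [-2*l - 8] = 0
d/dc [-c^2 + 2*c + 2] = 2 - 2*c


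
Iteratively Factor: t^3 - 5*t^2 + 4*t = (t - 1)*(t^2 - 4*t) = t*(t - 1)*(t - 4)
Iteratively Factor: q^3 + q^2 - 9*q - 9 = (q + 3)*(q^2 - 2*q - 3) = (q + 1)*(q + 3)*(q - 3)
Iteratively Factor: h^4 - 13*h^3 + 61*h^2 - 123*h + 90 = (h - 3)*(h^3 - 10*h^2 + 31*h - 30) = (h - 3)*(h - 2)*(h^2 - 8*h + 15) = (h - 5)*(h - 3)*(h - 2)*(h - 3)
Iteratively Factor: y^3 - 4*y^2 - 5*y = (y)*(y^2 - 4*y - 5) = y*(y + 1)*(y - 5)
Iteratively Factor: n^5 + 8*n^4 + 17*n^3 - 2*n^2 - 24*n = (n)*(n^4 + 8*n^3 + 17*n^2 - 2*n - 24) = n*(n + 3)*(n^3 + 5*n^2 + 2*n - 8) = n*(n - 1)*(n + 3)*(n^2 + 6*n + 8) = n*(n - 1)*(n + 2)*(n + 3)*(n + 4)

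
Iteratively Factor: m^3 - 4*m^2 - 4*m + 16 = (m - 2)*(m^2 - 2*m - 8) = (m - 2)*(m + 2)*(m - 4)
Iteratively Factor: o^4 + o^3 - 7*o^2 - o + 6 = (o - 2)*(o^3 + 3*o^2 - o - 3) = (o - 2)*(o + 1)*(o^2 + 2*o - 3) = (o - 2)*(o + 1)*(o + 3)*(o - 1)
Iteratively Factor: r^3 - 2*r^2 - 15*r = (r - 5)*(r^2 + 3*r) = r*(r - 5)*(r + 3)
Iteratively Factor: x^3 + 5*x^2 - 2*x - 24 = (x + 4)*(x^2 + x - 6) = (x - 2)*(x + 4)*(x + 3)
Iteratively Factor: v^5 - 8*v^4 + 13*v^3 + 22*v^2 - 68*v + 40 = (v - 2)*(v^4 - 6*v^3 + v^2 + 24*v - 20) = (v - 5)*(v - 2)*(v^3 - v^2 - 4*v + 4) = (v - 5)*(v - 2)^2*(v^2 + v - 2) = (v - 5)*(v - 2)^2*(v - 1)*(v + 2)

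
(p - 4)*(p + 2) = p^2 - 2*p - 8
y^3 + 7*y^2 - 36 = (y - 2)*(y + 3)*(y + 6)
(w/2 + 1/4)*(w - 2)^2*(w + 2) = w^4/2 - 3*w^3/4 - 5*w^2/2 + 3*w + 2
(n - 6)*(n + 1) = n^2 - 5*n - 6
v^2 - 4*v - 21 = (v - 7)*(v + 3)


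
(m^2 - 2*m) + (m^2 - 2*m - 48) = 2*m^2 - 4*m - 48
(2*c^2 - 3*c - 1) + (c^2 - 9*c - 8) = 3*c^2 - 12*c - 9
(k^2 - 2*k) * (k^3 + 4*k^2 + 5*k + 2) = k^5 + 2*k^4 - 3*k^3 - 8*k^2 - 4*k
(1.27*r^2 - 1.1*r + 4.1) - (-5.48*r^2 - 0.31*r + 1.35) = 6.75*r^2 - 0.79*r + 2.75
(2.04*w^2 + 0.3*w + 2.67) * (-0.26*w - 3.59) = -0.5304*w^3 - 7.4016*w^2 - 1.7712*w - 9.5853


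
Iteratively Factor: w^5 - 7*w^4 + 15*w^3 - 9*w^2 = (w - 3)*(w^4 - 4*w^3 + 3*w^2) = w*(w - 3)*(w^3 - 4*w^2 + 3*w) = w*(w - 3)^2*(w^2 - w) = w^2*(w - 3)^2*(w - 1)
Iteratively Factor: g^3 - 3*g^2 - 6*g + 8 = (g - 4)*(g^2 + g - 2) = (g - 4)*(g - 1)*(g + 2)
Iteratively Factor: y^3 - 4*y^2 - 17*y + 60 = (y + 4)*(y^2 - 8*y + 15) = (y - 3)*(y + 4)*(y - 5)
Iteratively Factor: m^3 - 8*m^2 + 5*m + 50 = (m - 5)*(m^2 - 3*m - 10) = (m - 5)^2*(m + 2)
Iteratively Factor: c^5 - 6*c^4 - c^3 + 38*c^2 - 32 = (c - 4)*(c^4 - 2*c^3 - 9*c^2 + 2*c + 8) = (c - 4)*(c - 1)*(c^3 - c^2 - 10*c - 8) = (c - 4)*(c - 1)*(c + 1)*(c^2 - 2*c - 8) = (c - 4)^2*(c - 1)*(c + 1)*(c + 2)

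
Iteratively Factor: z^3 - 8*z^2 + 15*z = (z - 3)*(z^2 - 5*z) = (z - 5)*(z - 3)*(z)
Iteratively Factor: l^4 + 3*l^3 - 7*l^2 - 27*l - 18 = (l + 1)*(l^3 + 2*l^2 - 9*l - 18) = (l - 3)*(l + 1)*(l^2 + 5*l + 6) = (l - 3)*(l + 1)*(l + 2)*(l + 3)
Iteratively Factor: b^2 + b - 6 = (b - 2)*(b + 3)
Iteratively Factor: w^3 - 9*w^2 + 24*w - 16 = (w - 1)*(w^2 - 8*w + 16) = (w - 4)*(w - 1)*(w - 4)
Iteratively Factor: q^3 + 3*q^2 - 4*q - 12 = (q + 2)*(q^2 + q - 6) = (q - 2)*(q + 2)*(q + 3)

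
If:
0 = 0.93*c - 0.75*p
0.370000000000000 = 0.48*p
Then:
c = 0.62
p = 0.77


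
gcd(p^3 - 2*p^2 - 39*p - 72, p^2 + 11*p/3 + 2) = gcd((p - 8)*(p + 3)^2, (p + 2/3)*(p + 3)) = p + 3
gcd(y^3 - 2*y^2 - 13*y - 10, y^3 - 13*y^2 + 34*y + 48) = y + 1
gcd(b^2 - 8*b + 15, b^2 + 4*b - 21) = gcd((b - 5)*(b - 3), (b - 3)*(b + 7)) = b - 3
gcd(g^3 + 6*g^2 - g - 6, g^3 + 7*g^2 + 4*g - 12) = g^2 + 5*g - 6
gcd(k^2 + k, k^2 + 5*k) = k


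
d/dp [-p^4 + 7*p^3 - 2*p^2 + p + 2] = -4*p^3 + 21*p^2 - 4*p + 1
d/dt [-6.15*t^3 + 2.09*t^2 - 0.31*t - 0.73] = -18.45*t^2 + 4.18*t - 0.31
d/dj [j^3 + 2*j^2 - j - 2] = 3*j^2 + 4*j - 1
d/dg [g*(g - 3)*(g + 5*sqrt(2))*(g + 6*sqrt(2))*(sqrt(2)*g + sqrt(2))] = 5*sqrt(2)*g^4 - 8*sqrt(2)*g^3 + 88*g^3 - 132*g^2 + 171*sqrt(2)*g^2 - 240*sqrt(2)*g - 132*g - 180*sqrt(2)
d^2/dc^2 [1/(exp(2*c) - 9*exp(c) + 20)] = ((9 - 4*exp(c))*(exp(2*c) - 9*exp(c) + 20) + 2*(2*exp(c) - 9)^2*exp(c))*exp(c)/(exp(2*c) - 9*exp(c) + 20)^3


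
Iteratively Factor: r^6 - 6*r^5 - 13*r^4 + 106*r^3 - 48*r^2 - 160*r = (r)*(r^5 - 6*r^4 - 13*r^3 + 106*r^2 - 48*r - 160) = r*(r + 1)*(r^4 - 7*r^3 - 6*r^2 + 112*r - 160) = r*(r - 2)*(r + 1)*(r^3 - 5*r^2 - 16*r + 80) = r*(r - 5)*(r - 2)*(r + 1)*(r^2 - 16) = r*(r - 5)*(r - 4)*(r - 2)*(r + 1)*(r + 4)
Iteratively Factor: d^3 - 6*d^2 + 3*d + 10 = (d - 5)*(d^2 - d - 2) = (d - 5)*(d - 2)*(d + 1)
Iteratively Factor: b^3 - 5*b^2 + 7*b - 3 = (b - 1)*(b^2 - 4*b + 3) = (b - 3)*(b - 1)*(b - 1)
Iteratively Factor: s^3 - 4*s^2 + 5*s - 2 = (s - 1)*(s^2 - 3*s + 2) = (s - 2)*(s - 1)*(s - 1)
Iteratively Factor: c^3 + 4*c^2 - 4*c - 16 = (c + 2)*(c^2 + 2*c - 8) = (c - 2)*(c + 2)*(c + 4)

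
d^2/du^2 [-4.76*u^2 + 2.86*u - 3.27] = -9.52000000000000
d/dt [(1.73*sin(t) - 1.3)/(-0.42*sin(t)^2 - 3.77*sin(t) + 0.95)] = (0.7266*sin(t)^2 - 1.092*sin(t) - 3.2575)*cos(t)/(0.1764*sin(t)^4 + 3.1668*sin(t)^3 + 13.4149*sin(t)^2 - 7.163*sin(t) + 0.9025)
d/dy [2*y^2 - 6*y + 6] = 4*y - 6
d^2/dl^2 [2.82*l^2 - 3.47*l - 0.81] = 5.64000000000000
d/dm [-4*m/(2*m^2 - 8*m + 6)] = 2*(m^2 - 3)/(m^4 - 8*m^3 + 22*m^2 - 24*m + 9)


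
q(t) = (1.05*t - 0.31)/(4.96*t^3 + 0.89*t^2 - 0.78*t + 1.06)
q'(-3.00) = 0.02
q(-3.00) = 0.03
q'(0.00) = 0.78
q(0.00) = -0.29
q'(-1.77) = 0.14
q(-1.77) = 0.10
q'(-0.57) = 4.81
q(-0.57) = -1.04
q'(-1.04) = 2.12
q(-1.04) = 0.51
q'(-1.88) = 0.11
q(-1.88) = 0.08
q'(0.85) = -0.14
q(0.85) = 0.14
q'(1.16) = -0.12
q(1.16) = 0.10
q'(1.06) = -0.13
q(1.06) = 0.11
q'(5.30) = -0.00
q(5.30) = 0.01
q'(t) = (1.05*t - 0.31)*(-14.88*t^2 - 1.78*t + 0.78)/(4.96*t^3 + 0.89*t^2 - 0.78*t + 1.06)^2 + 1.05/(4.96*t^3 + 0.89*t^2 - 0.78*t + 1.06)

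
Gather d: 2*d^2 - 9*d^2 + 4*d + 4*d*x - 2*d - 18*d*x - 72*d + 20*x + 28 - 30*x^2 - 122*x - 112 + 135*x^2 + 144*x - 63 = -7*d^2 + d*(-14*x - 70) + 105*x^2 + 42*x - 147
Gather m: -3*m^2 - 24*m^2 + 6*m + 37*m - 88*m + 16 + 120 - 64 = -27*m^2 - 45*m + 72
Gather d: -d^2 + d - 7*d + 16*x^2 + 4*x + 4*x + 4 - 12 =-d^2 - 6*d + 16*x^2 + 8*x - 8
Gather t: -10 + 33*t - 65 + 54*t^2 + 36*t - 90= 54*t^2 + 69*t - 165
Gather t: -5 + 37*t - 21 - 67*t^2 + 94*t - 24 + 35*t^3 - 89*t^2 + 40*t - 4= 35*t^3 - 156*t^2 + 171*t - 54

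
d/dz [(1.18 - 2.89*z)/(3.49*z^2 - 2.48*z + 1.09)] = (10.0861*z^2 - 8.2364*z - 0.223700000000001)/(12.1801*z^4 - 17.3104*z^3 + 13.7586*z^2 - 5.4064*z + 1.1881)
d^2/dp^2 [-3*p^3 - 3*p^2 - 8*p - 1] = -18*p - 6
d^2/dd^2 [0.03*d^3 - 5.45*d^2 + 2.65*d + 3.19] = 0.18*d - 10.9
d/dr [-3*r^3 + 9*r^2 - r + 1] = -9*r^2 + 18*r - 1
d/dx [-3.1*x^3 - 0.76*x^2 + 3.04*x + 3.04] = -9.3*x^2 - 1.52*x + 3.04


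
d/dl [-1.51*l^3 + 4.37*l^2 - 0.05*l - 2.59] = -4.53*l^2 + 8.74*l - 0.05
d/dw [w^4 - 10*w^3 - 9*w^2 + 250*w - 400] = 4*w^3 - 30*w^2 - 18*w + 250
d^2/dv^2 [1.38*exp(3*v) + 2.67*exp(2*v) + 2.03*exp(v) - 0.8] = (12.42*exp(2*v) + 10.68*exp(v) + 2.03)*exp(v)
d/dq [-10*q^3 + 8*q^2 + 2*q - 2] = -30*q^2 + 16*q + 2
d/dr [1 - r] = -1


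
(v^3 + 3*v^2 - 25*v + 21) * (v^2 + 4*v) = v^5 + 7*v^4 - 13*v^3 - 79*v^2 + 84*v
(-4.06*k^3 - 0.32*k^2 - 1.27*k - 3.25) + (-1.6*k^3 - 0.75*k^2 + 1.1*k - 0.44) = -5.66*k^3 - 1.07*k^2 - 0.17*k - 3.69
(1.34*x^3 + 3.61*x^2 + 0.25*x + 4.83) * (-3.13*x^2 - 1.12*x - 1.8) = -4.1942*x^5 - 12.8001*x^4 - 7.2377*x^3 - 21.8959*x^2 - 5.8596*x - 8.694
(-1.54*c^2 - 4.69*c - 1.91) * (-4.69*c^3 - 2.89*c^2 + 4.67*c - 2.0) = 7.2226*c^5 + 26.4467*c^4 + 15.3202*c^3 - 13.3024*c^2 + 0.460300000000002*c + 3.82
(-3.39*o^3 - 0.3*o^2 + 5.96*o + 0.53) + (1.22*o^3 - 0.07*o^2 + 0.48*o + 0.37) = -2.17*o^3 - 0.37*o^2 + 6.44*o + 0.9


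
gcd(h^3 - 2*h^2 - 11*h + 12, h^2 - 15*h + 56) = 1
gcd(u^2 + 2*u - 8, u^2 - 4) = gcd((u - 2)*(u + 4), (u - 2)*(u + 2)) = u - 2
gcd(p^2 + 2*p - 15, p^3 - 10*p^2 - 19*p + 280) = p + 5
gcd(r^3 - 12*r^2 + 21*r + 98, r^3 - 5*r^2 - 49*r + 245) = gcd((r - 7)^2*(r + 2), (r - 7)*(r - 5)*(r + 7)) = r - 7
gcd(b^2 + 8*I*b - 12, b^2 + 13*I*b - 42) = b + 6*I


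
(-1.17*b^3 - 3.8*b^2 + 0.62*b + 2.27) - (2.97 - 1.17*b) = -1.17*b^3 - 3.8*b^2 + 1.79*b - 0.7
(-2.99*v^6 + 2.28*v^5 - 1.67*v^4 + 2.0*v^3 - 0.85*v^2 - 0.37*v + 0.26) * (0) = 0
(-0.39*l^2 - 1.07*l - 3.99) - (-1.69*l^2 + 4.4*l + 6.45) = 1.3*l^2 - 5.47*l - 10.44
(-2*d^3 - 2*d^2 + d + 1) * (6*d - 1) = -12*d^4 - 10*d^3 + 8*d^2 + 5*d - 1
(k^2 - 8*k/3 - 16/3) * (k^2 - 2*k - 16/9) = k^4 - 14*k^3/3 - 16*k^2/9 + 416*k/27 + 256/27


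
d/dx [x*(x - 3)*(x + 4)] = 3*x^2 + 2*x - 12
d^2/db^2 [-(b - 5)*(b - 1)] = -2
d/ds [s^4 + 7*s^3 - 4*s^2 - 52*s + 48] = 4*s^3 + 21*s^2 - 8*s - 52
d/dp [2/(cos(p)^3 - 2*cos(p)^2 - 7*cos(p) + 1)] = 2*(3*cos(p)^2 - 4*cos(p) - 7)*sin(p)/(25*cos(p)/4 + cos(2*p) - cos(3*p)/4)^2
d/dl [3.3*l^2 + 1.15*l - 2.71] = 6.6*l + 1.15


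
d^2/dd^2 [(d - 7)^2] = 2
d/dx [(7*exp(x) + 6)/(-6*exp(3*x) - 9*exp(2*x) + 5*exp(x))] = 3*(28*exp(3*x) + 57*exp(2*x) + 36*exp(x) - 10)*exp(-x)/(36*exp(4*x) + 108*exp(3*x) + 21*exp(2*x) - 90*exp(x) + 25)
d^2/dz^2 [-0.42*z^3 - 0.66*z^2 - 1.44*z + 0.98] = -2.52*z - 1.32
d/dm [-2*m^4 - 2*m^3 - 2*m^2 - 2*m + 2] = -8*m^3 - 6*m^2 - 4*m - 2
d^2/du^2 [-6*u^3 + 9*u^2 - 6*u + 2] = 18 - 36*u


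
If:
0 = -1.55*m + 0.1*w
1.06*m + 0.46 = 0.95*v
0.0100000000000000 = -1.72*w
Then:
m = -0.00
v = 0.48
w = -0.01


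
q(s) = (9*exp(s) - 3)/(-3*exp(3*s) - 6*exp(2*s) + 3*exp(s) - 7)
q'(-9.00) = 0.00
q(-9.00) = 0.43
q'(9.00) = 0.00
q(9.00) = 0.00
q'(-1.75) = -0.23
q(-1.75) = 0.22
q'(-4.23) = -0.02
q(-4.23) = 0.41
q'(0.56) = 0.34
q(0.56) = -0.35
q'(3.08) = 0.01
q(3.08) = -0.01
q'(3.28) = 0.01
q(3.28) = -0.00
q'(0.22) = 0.18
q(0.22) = -0.45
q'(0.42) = 0.30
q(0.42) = -0.40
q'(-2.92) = -0.06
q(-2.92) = 0.37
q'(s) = (9*exp(s) - 3)*(9*exp(3*s) + 12*exp(2*s) - 3*exp(s))/(-3*exp(3*s) - 6*exp(2*s) + 3*exp(s) - 7)^2 + 9*exp(s)/(-3*exp(3*s) - 6*exp(2*s) + 3*exp(s) - 7) = (54*exp(3*s) + 27*exp(2*s) - 36*exp(s) - 54)*exp(s)/(9*exp(6*s) + 36*exp(5*s) + 18*exp(4*s) + 6*exp(3*s) + 93*exp(2*s) - 42*exp(s) + 49)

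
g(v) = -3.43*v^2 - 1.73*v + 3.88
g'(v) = -6.86*v - 1.73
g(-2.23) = -9.32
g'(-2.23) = 13.57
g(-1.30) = 0.33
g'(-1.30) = 7.19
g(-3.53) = -32.75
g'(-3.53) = 22.49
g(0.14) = 3.57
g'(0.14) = -2.69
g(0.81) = 0.23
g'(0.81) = -7.29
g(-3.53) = -32.75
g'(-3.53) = 22.49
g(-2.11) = -7.74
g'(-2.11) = 12.74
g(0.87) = -0.22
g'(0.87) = -7.70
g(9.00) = -289.52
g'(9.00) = -63.47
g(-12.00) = -469.28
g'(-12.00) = 80.59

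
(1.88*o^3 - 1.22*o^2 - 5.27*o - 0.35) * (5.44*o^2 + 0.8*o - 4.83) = 10.2272*o^5 - 5.1328*o^4 - 38.7252*o^3 - 0.2274*o^2 + 25.1741*o + 1.6905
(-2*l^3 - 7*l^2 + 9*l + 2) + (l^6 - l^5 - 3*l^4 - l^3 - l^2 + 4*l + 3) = l^6 - l^5 - 3*l^4 - 3*l^3 - 8*l^2 + 13*l + 5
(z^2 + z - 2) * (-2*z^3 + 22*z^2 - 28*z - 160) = -2*z^5 + 20*z^4 - 2*z^3 - 232*z^2 - 104*z + 320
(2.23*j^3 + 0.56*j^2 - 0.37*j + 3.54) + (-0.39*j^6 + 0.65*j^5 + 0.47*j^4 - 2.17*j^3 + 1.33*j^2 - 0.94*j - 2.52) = -0.39*j^6 + 0.65*j^5 + 0.47*j^4 + 0.0600000000000001*j^3 + 1.89*j^2 - 1.31*j + 1.02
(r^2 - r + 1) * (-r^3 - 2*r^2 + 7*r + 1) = -r^5 - r^4 + 8*r^3 - 8*r^2 + 6*r + 1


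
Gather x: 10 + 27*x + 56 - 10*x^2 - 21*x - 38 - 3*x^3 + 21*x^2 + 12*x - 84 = -3*x^3 + 11*x^2 + 18*x - 56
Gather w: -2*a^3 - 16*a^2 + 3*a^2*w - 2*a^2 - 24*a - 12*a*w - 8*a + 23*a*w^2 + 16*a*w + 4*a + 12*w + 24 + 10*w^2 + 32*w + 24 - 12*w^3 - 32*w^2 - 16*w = -2*a^3 - 18*a^2 - 28*a - 12*w^3 + w^2*(23*a - 22) + w*(3*a^2 + 4*a + 28) + 48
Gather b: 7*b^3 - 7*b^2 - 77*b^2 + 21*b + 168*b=7*b^3 - 84*b^2 + 189*b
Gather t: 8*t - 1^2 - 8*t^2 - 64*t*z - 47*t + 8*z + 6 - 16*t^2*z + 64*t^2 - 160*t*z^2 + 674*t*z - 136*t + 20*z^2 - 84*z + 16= t^2*(56 - 16*z) + t*(-160*z^2 + 610*z - 175) + 20*z^2 - 76*z + 21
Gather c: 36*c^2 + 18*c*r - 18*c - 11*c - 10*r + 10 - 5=36*c^2 + c*(18*r - 29) - 10*r + 5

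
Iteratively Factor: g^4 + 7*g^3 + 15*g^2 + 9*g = (g + 1)*(g^3 + 6*g^2 + 9*g) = (g + 1)*(g + 3)*(g^2 + 3*g) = g*(g + 1)*(g + 3)*(g + 3)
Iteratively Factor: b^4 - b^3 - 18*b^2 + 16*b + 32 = (b + 1)*(b^3 - 2*b^2 - 16*b + 32) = (b - 2)*(b + 1)*(b^2 - 16) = (b - 2)*(b + 1)*(b + 4)*(b - 4)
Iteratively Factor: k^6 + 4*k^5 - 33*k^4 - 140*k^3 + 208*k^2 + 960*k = (k + 4)*(k^5 - 33*k^3 - 8*k^2 + 240*k) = (k - 3)*(k + 4)*(k^4 + 3*k^3 - 24*k^2 - 80*k) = k*(k - 3)*(k + 4)*(k^3 + 3*k^2 - 24*k - 80) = k*(k - 3)*(k + 4)^2*(k^2 - k - 20) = k*(k - 3)*(k + 4)^3*(k - 5)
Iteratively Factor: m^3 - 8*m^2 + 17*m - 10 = (m - 1)*(m^2 - 7*m + 10) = (m - 5)*(m - 1)*(m - 2)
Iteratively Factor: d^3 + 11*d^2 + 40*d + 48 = (d + 4)*(d^2 + 7*d + 12) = (d + 3)*(d + 4)*(d + 4)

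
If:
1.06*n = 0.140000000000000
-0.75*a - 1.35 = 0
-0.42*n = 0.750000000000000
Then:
No Solution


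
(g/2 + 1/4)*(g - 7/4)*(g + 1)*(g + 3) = g^4/2 + 11*g^3/8 - 23*g^2/16 - 29*g/8 - 21/16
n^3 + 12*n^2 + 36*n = n*(n + 6)^2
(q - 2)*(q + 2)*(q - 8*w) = q^3 - 8*q^2*w - 4*q + 32*w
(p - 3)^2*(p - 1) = p^3 - 7*p^2 + 15*p - 9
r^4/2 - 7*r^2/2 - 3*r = r*(r/2 + 1/2)*(r - 3)*(r + 2)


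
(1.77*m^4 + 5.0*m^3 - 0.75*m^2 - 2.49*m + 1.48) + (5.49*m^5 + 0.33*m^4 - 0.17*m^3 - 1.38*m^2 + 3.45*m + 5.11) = 5.49*m^5 + 2.1*m^4 + 4.83*m^3 - 2.13*m^2 + 0.96*m + 6.59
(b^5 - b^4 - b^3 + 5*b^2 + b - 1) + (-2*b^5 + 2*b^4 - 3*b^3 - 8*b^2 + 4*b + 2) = -b^5 + b^4 - 4*b^3 - 3*b^2 + 5*b + 1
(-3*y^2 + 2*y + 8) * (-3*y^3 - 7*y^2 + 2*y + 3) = 9*y^5 + 15*y^4 - 44*y^3 - 61*y^2 + 22*y + 24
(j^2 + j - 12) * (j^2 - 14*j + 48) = j^4 - 13*j^3 + 22*j^2 + 216*j - 576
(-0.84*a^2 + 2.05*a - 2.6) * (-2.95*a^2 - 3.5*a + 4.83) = 2.478*a^4 - 3.1075*a^3 - 3.5622*a^2 + 19.0015*a - 12.558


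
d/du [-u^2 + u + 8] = 1 - 2*u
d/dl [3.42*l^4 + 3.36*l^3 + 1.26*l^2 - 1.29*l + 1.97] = 13.68*l^3 + 10.08*l^2 + 2.52*l - 1.29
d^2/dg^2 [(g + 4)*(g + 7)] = 2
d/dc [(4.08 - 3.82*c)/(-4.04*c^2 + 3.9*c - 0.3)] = (-15.4328*c^2 + 32.9664*c - 14.766)/(16.3216*c^4 - 31.512*c^3 + 17.634*c^2 - 2.34*c + 0.09)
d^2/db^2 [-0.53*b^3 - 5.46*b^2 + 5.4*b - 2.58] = -3.18*b - 10.92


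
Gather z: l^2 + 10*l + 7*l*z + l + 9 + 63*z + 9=l^2 + 11*l + z*(7*l + 63) + 18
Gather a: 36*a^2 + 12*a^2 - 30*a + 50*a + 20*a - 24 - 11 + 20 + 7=48*a^2 + 40*a - 8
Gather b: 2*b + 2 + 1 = 2*b + 3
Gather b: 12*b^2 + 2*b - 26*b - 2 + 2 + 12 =12*b^2 - 24*b + 12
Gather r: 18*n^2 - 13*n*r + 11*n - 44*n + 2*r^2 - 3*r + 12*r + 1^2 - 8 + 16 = 18*n^2 - 33*n + 2*r^2 + r*(9 - 13*n) + 9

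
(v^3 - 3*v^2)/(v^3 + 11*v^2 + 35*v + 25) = v^2*(v - 3)/(v^3 + 11*v^2 + 35*v + 25)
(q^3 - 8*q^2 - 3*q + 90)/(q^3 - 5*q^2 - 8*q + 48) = (q^2 - 11*q + 30)/(q^2 - 8*q + 16)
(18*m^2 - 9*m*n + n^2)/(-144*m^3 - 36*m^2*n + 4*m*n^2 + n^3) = (-3*m + n)/(24*m^2 + 10*m*n + n^2)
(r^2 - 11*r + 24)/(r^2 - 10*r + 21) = (r - 8)/(r - 7)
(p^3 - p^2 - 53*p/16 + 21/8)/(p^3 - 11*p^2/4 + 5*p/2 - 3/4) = (4*p^2 - p - 14)/(4*(p^2 - 2*p + 1))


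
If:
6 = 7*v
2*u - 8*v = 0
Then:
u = 24/7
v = 6/7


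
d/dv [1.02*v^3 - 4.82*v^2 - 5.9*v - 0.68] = 3.06*v^2 - 9.64*v - 5.9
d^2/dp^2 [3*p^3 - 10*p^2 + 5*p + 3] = 18*p - 20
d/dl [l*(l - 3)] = 2*l - 3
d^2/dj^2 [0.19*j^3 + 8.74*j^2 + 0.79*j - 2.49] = 1.14*j + 17.48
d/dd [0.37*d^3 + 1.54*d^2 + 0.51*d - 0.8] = 1.11*d^2 + 3.08*d + 0.51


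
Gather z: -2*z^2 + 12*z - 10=-2*z^2 + 12*z - 10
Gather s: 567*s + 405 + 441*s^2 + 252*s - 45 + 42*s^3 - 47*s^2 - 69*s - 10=42*s^3 + 394*s^2 + 750*s + 350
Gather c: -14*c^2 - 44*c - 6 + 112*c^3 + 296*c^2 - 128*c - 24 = 112*c^3 + 282*c^2 - 172*c - 30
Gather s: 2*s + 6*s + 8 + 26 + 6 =8*s + 40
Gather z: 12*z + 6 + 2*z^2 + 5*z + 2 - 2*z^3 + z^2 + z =-2*z^3 + 3*z^2 + 18*z + 8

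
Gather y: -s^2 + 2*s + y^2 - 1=-s^2 + 2*s + y^2 - 1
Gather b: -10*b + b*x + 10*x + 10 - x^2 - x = b*(x - 10) - x^2 + 9*x + 10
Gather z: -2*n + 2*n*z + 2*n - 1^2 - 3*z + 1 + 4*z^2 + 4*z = 4*z^2 + z*(2*n + 1)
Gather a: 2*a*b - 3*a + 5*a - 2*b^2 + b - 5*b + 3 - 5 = a*(2*b + 2) - 2*b^2 - 4*b - 2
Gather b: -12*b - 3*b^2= -3*b^2 - 12*b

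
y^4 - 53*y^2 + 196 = (y - 7)*(y - 2)*(y + 2)*(y + 7)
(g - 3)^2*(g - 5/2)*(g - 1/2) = g^4 - 9*g^3 + 113*g^2/4 - 69*g/2 + 45/4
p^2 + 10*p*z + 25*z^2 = (p + 5*z)^2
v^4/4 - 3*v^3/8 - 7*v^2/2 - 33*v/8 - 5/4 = (v/2 + 1/4)*(v/2 + 1)*(v - 5)*(v + 1)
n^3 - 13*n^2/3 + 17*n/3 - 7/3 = (n - 7/3)*(n - 1)^2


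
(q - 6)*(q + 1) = q^2 - 5*q - 6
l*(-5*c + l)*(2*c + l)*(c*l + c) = -10*c^3*l^2 - 10*c^3*l - 3*c^2*l^3 - 3*c^2*l^2 + c*l^4 + c*l^3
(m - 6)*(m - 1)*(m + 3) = m^3 - 4*m^2 - 15*m + 18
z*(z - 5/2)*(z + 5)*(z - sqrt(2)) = z^4 - sqrt(2)*z^3 + 5*z^3/2 - 25*z^2/2 - 5*sqrt(2)*z^2/2 + 25*sqrt(2)*z/2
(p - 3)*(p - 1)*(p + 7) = p^3 + 3*p^2 - 25*p + 21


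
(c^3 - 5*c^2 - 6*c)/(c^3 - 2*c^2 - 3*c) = (c - 6)/(c - 3)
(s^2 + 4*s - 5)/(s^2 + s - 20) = (s - 1)/(s - 4)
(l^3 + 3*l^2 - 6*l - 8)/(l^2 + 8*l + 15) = (l^3 + 3*l^2 - 6*l - 8)/(l^2 + 8*l + 15)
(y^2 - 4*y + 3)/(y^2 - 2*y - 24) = (-y^2 + 4*y - 3)/(-y^2 + 2*y + 24)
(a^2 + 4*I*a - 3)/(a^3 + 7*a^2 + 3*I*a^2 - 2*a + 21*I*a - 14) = (a + 3*I)/(a^2 + a*(7 + 2*I) + 14*I)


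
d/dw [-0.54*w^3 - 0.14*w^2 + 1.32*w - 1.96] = -1.62*w^2 - 0.28*w + 1.32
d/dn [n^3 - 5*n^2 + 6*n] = 3*n^2 - 10*n + 6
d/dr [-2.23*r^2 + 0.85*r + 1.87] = 0.85 - 4.46*r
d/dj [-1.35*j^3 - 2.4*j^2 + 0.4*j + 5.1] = -4.05*j^2 - 4.8*j + 0.4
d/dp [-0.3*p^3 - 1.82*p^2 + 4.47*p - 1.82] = -0.9*p^2 - 3.64*p + 4.47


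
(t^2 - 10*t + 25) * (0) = 0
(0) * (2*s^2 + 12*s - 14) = 0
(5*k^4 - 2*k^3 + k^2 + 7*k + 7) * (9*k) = 45*k^5 - 18*k^4 + 9*k^3 + 63*k^2 + 63*k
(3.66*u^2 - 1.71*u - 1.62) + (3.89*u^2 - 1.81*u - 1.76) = 7.55*u^2 - 3.52*u - 3.38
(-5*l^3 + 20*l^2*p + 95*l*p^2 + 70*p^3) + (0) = -5*l^3 + 20*l^2*p + 95*l*p^2 + 70*p^3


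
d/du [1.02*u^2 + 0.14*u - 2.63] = 2.04*u + 0.14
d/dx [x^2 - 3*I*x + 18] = 2*x - 3*I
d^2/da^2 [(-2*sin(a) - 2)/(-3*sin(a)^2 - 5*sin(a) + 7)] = 2*(-9*sin(a)^5 - 21*sin(a)^4 - 153*sin(a)^3 - 90*sin(a)^2 + 132*sin(a) + 162)/(3*sin(a)^2 + 5*sin(a) - 7)^3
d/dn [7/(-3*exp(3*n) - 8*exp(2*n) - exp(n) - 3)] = (63*exp(2*n) + 112*exp(n) + 7)*exp(n)/(3*exp(3*n) + 8*exp(2*n) + exp(n) + 3)^2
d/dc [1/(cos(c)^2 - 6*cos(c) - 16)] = 2*(cos(c) - 3)*sin(c)/(sin(c)^2 + 6*cos(c) + 15)^2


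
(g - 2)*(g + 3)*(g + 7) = g^3 + 8*g^2 + g - 42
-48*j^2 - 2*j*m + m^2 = (-8*j + m)*(6*j + m)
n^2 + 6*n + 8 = (n + 2)*(n + 4)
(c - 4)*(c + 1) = c^2 - 3*c - 4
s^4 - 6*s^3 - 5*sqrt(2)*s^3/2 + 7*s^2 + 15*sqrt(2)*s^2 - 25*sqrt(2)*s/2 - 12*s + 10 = (s - 5)*(s - 1)*(s - 2*sqrt(2))*(s - sqrt(2)/2)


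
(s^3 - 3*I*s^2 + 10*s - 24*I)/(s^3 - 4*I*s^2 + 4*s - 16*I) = (s + 3*I)/(s + 2*I)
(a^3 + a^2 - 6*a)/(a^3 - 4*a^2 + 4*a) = (a + 3)/(a - 2)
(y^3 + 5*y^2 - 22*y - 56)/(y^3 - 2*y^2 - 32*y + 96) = (y^2 + 9*y + 14)/(y^2 + 2*y - 24)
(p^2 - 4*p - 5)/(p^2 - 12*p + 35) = (p + 1)/(p - 7)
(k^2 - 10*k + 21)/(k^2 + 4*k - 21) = (k - 7)/(k + 7)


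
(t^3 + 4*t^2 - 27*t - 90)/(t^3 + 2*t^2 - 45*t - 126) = (t - 5)/(t - 7)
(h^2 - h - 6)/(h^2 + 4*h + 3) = (h^2 - h - 6)/(h^2 + 4*h + 3)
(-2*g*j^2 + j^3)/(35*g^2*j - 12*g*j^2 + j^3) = j*(-2*g + j)/(35*g^2 - 12*g*j + j^2)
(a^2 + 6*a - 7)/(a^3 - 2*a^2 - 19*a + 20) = (a + 7)/(a^2 - a - 20)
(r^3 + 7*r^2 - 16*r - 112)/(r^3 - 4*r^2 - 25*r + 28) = (r^2 + 3*r - 28)/(r^2 - 8*r + 7)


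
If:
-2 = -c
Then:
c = 2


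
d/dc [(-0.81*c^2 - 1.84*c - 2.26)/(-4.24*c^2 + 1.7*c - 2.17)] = (-9.1786*c^2 - 15.6494*c + 7.8348)/(17.9776*c^4 - 14.416*c^3 + 21.2916*c^2 - 7.378*c + 4.7089)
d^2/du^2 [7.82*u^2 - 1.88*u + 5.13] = 15.6400000000000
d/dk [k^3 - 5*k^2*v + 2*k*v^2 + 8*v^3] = 3*k^2 - 10*k*v + 2*v^2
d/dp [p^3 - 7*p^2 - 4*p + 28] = 3*p^2 - 14*p - 4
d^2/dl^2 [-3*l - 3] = 0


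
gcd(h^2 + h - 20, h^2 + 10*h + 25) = h + 5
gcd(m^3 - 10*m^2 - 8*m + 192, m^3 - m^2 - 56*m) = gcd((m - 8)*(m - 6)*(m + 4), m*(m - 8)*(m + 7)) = m - 8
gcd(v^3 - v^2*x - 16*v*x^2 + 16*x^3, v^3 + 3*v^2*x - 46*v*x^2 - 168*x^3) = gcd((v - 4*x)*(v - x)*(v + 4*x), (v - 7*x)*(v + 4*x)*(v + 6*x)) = v + 4*x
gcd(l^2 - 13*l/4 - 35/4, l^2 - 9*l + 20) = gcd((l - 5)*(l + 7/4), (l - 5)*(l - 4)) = l - 5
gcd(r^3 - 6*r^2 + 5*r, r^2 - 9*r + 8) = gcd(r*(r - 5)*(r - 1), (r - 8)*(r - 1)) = r - 1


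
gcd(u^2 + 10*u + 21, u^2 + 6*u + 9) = u + 3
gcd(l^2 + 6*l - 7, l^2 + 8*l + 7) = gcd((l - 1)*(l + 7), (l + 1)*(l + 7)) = l + 7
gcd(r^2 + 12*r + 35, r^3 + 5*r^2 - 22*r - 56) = r + 7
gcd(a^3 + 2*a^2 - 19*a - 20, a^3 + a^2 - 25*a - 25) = a^2 + 6*a + 5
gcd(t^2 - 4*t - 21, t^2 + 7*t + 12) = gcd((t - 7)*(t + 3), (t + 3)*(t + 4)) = t + 3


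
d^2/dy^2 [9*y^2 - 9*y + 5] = 18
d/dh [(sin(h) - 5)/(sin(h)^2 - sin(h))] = (-cos(h) + 10/tan(h) - 5*cos(h)/sin(h)^2)/(sin(h) - 1)^2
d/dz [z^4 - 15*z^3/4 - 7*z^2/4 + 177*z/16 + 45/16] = 4*z^3 - 45*z^2/4 - 7*z/2 + 177/16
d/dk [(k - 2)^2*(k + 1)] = 3*k*(k - 2)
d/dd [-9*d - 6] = -9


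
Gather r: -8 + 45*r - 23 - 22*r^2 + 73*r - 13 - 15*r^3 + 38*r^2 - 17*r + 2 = -15*r^3 + 16*r^2 + 101*r - 42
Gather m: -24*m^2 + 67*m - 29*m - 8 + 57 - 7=-24*m^2 + 38*m + 42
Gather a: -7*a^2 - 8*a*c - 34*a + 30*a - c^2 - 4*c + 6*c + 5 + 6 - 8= -7*a^2 + a*(-8*c - 4) - c^2 + 2*c + 3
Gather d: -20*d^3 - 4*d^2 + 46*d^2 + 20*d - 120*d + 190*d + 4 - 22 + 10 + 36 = -20*d^3 + 42*d^2 + 90*d + 28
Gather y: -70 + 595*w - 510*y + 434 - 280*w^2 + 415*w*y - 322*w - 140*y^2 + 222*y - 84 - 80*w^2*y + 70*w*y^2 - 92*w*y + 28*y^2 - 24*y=-280*w^2 + 273*w + y^2*(70*w - 112) + y*(-80*w^2 + 323*w - 312) + 280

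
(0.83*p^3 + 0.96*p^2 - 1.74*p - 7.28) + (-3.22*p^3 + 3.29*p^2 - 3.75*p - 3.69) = -2.39*p^3 + 4.25*p^2 - 5.49*p - 10.97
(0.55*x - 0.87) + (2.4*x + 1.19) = 2.95*x + 0.32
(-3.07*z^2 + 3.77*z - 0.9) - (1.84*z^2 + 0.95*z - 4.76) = -4.91*z^2 + 2.82*z + 3.86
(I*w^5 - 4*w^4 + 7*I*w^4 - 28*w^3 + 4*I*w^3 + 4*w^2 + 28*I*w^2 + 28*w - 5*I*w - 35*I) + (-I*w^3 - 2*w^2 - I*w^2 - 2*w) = I*w^5 - 4*w^4 + 7*I*w^4 - 28*w^3 + 3*I*w^3 + 2*w^2 + 27*I*w^2 + 26*w - 5*I*w - 35*I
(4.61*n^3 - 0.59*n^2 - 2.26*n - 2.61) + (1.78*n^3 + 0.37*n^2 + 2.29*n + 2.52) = 6.39*n^3 - 0.22*n^2 + 0.0300000000000002*n - 0.0899999999999999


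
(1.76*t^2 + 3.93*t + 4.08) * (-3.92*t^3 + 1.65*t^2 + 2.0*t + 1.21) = -6.8992*t^5 - 12.5016*t^4 - 5.9891*t^3 + 16.7216*t^2 + 12.9153*t + 4.9368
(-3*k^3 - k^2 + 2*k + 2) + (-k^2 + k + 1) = -3*k^3 - 2*k^2 + 3*k + 3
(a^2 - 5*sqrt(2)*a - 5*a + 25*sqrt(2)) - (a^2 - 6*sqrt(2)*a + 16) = -5*a + sqrt(2)*a - 16 + 25*sqrt(2)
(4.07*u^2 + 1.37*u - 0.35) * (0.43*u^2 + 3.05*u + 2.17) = 1.7501*u^4 + 13.0026*u^3 + 12.8599*u^2 + 1.9054*u - 0.7595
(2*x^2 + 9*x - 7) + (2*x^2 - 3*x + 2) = 4*x^2 + 6*x - 5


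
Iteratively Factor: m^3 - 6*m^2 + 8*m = (m - 4)*(m^2 - 2*m) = (m - 4)*(m - 2)*(m)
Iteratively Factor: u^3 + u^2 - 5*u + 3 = (u - 1)*(u^2 + 2*u - 3) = (u - 1)^2*(u + 3)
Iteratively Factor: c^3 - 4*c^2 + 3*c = (c - 1)*(c^2 - 3*c) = (c - 3)*(c - 1)*(c)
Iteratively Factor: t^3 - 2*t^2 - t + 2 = (t + 1)*(t^2 - 3*t + 2) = (t - 1)*(t + 1)*(t - 2)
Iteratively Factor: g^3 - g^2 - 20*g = (g + 4)*(g^2 - 5*g) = (g - 5)*(g + 4)*(g)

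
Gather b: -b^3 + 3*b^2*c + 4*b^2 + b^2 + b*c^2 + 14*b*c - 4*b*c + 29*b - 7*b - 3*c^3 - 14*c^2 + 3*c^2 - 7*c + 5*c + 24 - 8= -b^3 + b^2*(3*c + 5) + b*(c^2 + 10*c + 22) - 3*c^3 - 11*c^2 - 2*c + 16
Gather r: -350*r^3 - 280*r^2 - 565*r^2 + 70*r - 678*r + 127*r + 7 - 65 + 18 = -350*r^3 - 845*r^2 - 481*r - 40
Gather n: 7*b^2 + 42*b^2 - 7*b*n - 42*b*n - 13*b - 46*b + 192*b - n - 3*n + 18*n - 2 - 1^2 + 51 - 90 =49*b^2 + 133*b + n*(14 - 49*b) - 42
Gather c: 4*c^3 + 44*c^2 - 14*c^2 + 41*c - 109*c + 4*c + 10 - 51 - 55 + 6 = 4*c^3 + 30*c^2 - 64*c - 90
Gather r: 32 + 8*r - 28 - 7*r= r + 4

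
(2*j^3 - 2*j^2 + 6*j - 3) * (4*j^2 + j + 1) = 8*j^5 - 6*j^4 + 24*j^3 - 8*j^2 + 3*j - 3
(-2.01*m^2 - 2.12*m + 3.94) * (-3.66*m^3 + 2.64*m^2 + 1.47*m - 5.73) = 7.3566*m^5 + 2.4528*m^4 - 22.9719*m^3 + 18.8025*m^2 + 17.9394*m - 22.5762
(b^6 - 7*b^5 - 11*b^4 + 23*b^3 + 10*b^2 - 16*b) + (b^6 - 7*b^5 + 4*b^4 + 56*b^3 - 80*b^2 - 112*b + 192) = 2*b^6 - 14*b^5 - 7*b^4 + 79*b^3 - 70*b^2 - 128*b + 192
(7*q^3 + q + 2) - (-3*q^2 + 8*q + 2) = 7*q^3 + 3*q^2 - 7*q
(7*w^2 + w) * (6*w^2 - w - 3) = 42*w^4 - w^3 - 22*w^2 - 3*w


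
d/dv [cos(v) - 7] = -sin(v)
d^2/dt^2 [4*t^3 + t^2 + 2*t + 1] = 24*t + 2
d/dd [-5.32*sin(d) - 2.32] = -5.32*cos(d)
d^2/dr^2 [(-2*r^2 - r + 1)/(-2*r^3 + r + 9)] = 4*(4*r^6 + 6*r^5 - 6*r^4 + 127*r^3 + 57*r^2 - 27*r + 76)/(8*r^9 - 12*r^7 - 108*r^6 + 6*r^5 + 108*r^4 + 485*r^3 - 27*r^2 - 243*r - 729)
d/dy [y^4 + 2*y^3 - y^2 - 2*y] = 4*y^3 + 6*y^2 - 2*y - 2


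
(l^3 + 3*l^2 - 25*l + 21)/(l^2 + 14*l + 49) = (l^2 - 4*l + 3)/(l + 7)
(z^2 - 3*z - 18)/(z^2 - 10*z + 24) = (z + 3)/(z - 4)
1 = 1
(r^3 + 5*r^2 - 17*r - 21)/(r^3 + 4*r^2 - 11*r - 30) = (r^2 + 8*r + 7)/(r^2 + 7*r + 10)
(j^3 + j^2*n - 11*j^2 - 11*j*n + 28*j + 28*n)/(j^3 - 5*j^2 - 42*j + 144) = (j^3 + j^2*n - 11*j^2 - 11*j*n + 28*j + 28*n)/(j^3 - 5*j^2 - 42*j + 144)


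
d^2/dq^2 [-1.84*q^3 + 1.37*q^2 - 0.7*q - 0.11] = 2.74 - 11.04*q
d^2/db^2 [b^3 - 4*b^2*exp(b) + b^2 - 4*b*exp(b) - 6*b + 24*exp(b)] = -4*b^2*exp(b) - 20*b*exp(b) + 6*b + 8*exp(b) + 2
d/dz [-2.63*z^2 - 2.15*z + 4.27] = -5.26*z - 2.15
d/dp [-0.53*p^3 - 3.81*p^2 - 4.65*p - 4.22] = -1.59*p^2 - 7.62*p - 4.65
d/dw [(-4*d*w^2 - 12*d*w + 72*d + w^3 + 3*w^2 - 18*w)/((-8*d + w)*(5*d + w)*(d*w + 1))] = (-d*(5*d + w)*(8*d - w)*(4*d*w^2 + 12*d*w - 72*d - w^3 - 3*w^2 + 18*w) + (5*d + w)*(8*d - w)*(d*w + 1)*(8*d*w + 12*d - 3*w^2 - 6*w + 18) + (5*d + w)*(d*w + 1)*(4*d*w^2 + 12*d*w - 72*d - w^3 - 3*w^2 + 18*w) + (8*d - w)*(d*w + 1)*(-4*d*w^2 - 12*d*w + 72*d + w^3 + 3*w^2 - 18*w))/((5*d + w)^2*(8*d - w)^2*(d*w + 1)^2)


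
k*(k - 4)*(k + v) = k^3 + k^2*v - 4*k^2 - 4*k*v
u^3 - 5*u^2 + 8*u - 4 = (u - 2)^2*(u - 1)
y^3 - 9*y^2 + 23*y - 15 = (y - 5)*(y - 3)*(y - 1)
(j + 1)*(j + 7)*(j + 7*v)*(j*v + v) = j^4*v + 7*j^3*v^2 + 9*j^3*v + 63*j^2*v^2 + 15*j^2*v + 105*j*v^2 + 7*j*v + 49*v^2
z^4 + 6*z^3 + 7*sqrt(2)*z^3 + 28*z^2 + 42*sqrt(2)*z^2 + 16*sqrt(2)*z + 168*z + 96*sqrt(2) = (z + 6)*(z + sqrt(2))*(z + 2*sqrt(2))*(z + 4*sqrt(2))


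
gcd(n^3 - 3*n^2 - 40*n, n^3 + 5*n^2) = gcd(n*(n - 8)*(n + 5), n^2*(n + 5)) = n^2 + 5*n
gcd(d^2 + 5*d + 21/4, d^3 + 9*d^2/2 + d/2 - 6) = d + 3/2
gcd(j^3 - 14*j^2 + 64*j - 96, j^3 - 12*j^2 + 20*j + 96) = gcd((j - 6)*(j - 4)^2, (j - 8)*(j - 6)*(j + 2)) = j - 6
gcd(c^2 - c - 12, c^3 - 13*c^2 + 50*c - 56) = c - 4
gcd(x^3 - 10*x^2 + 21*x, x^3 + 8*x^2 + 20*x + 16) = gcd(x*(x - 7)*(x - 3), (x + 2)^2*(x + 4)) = 1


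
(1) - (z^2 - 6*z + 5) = -z^2 + 6*z - 4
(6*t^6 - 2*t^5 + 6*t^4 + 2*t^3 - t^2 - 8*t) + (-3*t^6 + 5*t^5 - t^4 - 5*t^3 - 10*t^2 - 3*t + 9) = 3*t^6 + 3*t^5 + 5*t^4 - 3*t^3 - 11*t^2 - 11*t + 9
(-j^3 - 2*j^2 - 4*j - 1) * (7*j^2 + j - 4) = -7*j^5 - 15*j^4 - 26*j^3 - 3*j^2 + 15*j + 4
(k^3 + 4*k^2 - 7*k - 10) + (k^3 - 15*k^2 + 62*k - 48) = 2*k^3 - 11*k^2 + 55*k - 58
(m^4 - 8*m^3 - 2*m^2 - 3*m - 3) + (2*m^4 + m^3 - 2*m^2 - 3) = 3*m^4 - 7*m^3 - 4*m^2 - 3*m - 6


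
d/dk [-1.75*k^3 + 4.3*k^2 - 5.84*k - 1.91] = -5.25*k^2 + 8.6*k - 5.84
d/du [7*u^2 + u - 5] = 14*u + 1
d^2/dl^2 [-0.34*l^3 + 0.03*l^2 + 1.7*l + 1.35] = 0.06 - 2.04*l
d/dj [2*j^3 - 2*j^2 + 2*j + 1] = 6*j^2 - 4*j + 2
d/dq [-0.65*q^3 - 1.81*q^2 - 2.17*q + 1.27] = -1.95*q^2 - 3.62*q - 2.17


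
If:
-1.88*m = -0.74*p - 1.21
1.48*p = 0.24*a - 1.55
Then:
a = 6.16666666666667*p + 6.45833333333333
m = 0.393617021276596*p + 0.643617021276596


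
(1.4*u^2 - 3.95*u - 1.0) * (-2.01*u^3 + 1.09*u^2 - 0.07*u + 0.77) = -2.814*u^5 + 9.4655*u^4 - 2.3935*u^3 + 0.2645*u^2 - 2.9715*u - 0.77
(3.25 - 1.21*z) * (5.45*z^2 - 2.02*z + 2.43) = -6.5945*z^3 + 20.1567*z^2 - 9.5053*z + 7.8975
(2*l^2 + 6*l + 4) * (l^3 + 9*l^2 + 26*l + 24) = 2*l^5 + 24*l^4 + 110*l^3 + 240*l^2 + 248*l + 96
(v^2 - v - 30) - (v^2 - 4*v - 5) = 3*v - 25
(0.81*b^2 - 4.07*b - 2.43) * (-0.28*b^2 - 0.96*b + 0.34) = -0.2268*b^4 + 0.362*b^3 + 4.863*b^2 + 0.949*b - 0.8262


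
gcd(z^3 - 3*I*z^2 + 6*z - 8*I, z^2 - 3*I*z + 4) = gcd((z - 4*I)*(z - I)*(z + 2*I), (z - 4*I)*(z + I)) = z - 4*I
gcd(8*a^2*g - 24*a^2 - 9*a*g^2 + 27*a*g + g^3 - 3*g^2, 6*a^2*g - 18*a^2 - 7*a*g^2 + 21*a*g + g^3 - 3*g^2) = a*g - 3*a - g^2 + 3*g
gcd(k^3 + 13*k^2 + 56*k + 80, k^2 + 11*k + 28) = k + 4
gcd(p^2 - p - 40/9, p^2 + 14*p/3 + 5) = p + 5/3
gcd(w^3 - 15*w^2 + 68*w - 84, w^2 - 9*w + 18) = w - 6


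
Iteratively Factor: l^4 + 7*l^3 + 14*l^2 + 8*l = (l + 2)*(l^3 + 5*l^2 + 4*l) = (l + 2)*(l + 4)*(l^2 + l) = l*(l + 2)*(l + 4)*(l + 1)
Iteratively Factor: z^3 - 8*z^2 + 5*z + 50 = (z - 5)*(z^2 - 3*z - 10) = (z - 5)^2*(z + 2)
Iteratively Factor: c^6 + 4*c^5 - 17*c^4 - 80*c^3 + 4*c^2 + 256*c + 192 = (c + 2)*(c^5 + 2*c^4 - 21*c^3 - 38*c^2 + 80*c + 96) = (c - 4)*(c + 2)*(c^4 + 6*c^3 + 3*c^2 - 26*c - 24) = (c - 4)*(c - 2)*(c + 2)*(c^3 + 8*c^2 + 19*c + 12) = (c - 4)*(c - 2)*(c + 2)*(c + 4)*(c^2 + 4*c + 3) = (c - 4)*(c - 2)*(c + 2)*(c + 3)*(c + 4)*(c + 1)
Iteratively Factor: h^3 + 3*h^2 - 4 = (h + 2)*(h^2 + h - 2) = (h - 1)*(h + 2)*(h + 2)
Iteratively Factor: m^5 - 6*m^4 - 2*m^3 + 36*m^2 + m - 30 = (m - 1)*(m^4 - 5*m^3 - 7*m^2 + 29*m + 30) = (m - 5)*(m - 1)*(m^3 - 7*m - 6) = (m - 5)*(m - 1)*(m + 2)*(m^2 - 2*m - 3) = (m - 5)*(m - 3)*(m - 1)*(m + 2)*(m + 1)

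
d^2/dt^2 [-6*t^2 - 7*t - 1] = -12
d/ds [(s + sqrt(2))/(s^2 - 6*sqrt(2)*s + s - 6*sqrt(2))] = (s^2 - 6*sqrt(2)*s + s - (s + sqrt(2))*(2*s - 6*sqrt(2) + 1) - 6*sqrt(2))/(s^2 - 6*sqrt(2)*s + s - 6*sqrt(2))^2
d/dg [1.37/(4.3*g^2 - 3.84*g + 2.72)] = (5.2608 - 11.782*g)/(4.3*g^2 - 3.84*g + 2.72)^2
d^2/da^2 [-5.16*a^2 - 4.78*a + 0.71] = -10.3200000000000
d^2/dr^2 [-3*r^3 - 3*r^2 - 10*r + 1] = -18*r - 6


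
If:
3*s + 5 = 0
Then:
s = -5/3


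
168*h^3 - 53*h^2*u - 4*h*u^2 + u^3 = (-8*h + u)*(-3*h + u)*(7*h + u)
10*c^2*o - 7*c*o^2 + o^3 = o*(-5*c + o)*(-2*c + o)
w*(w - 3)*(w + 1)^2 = w^4 - w^3 - 5*w^2 - 3*w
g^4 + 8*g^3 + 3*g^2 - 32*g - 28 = (g - 2)*(g + 1)*(g + 2)*(g + 7)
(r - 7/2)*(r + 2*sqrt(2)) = r^2 - 7*r/2 + 2*sqrt(2)*r - 7*sqrt(2)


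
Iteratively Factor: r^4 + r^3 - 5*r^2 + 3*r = (r - 1)*(r^3 + 2*r^2 - 3*r) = r*(r - 1)*(r^2 + 2*r - 3) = r*(r - 1)^2*(r + 3)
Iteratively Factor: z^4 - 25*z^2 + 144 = (z + 3)*(z^3 - 3*z^2 - 16*z + 48) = (z - 3)*(z + 3)*(z^2 - 16) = (z - 4)*(z - 3)*(z + 3)*(z + 4)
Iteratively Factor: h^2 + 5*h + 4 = (h + 4)*(h + 1)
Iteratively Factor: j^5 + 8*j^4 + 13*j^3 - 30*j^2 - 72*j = (j - 2)*(j^4 + 10*j^3 + 33*j^2 + 36*j) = (j - 2)*(j + 3)*(j^3 + 7*j^2 + 12*j) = (j - 2)*(j + 3)*(j + 4)*(j^2 + 3*j) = (j - 2)*(j + 3)^2*(j + 4)*(j)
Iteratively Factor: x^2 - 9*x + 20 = (x - 5)*(x - 4)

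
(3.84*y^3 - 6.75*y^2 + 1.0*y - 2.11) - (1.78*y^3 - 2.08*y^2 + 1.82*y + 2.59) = 2.06*y^3 - 4.67*y^2 - 0.82*y - 4.7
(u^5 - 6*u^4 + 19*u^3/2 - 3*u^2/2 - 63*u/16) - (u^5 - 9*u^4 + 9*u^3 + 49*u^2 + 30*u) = 3*u^4 + u^3/2 - 101*u^2/2 - 543*u/16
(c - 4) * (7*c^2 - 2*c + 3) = 7*c^3 - 30*c^2 + 11*c - 12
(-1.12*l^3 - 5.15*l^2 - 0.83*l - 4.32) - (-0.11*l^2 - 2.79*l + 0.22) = -1.12*l^3 - 5.04*l^2 + 1.96*l - 4.54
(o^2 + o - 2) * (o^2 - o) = o^4 - 3*o^2 + 2*o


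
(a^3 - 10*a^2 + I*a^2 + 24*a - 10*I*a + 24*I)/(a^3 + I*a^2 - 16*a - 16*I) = (a - 6)/(a + 4)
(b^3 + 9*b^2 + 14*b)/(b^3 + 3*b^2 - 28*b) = (b + 2)/(b - 4)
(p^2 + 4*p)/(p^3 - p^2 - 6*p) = (p + 4)/(p^2 - p - 6)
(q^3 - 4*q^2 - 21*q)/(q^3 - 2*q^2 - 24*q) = (-q^2 + 4*q + 21)/(-q^2 + 2*q + 24)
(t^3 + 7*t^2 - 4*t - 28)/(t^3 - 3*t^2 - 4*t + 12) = (t + 7)/(t - 3)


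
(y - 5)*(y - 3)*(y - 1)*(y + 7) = y^4 - 2*y^3 - 40*y^2 + 146*y - 105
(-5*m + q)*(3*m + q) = -15*m^2 - 2*m*q + q^2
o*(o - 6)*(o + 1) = o^3 - 5*o^2 - 6*o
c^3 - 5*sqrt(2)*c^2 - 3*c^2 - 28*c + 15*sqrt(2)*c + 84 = (c - 3)*(c - 7*sqrt(2))*(c + 2*sqrt(2))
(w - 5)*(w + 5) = w^2 - 25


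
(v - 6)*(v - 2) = v^2 - 8*v + 12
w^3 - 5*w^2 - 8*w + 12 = (w - 6)*(w - 1)*(w + 2)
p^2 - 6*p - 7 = (p - 7)*(p + 1)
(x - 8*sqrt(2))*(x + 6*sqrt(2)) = x^2 - 2*sqrt(2)*x - 96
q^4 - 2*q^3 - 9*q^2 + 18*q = q*(q - 3)*(q - 2)*(q + 3)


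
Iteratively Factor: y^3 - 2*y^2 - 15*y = (y - 5)*(y^2 + 3*y) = (y - 5)*(y + 3)*(y)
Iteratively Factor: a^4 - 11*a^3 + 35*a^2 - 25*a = (a - 5)*(a^3 - 6*a^2 + 5*a) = (a - 5)*(a - 1)*(a^2 - 5*a) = (a - 5)^2*(a - 1)*(a)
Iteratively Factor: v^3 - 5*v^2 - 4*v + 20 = (v - 5)*(v^2 - 4) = (v - 5)*(v + 2)*(v - 2)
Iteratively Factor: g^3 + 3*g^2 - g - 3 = (g + 1)*(g^2 + 2*g - 3) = (g - 1)*(g + 1)*(g + 3)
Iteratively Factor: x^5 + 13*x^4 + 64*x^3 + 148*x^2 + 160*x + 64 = (x + 2)*(x^4 + 11*x^3 + 42*x^2 + 64*x + 32) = (x + 2)^2*(x^3 + 9*x^2 + 24*x + 16) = (x + 1)*(x + 2)^2*(x^2 + 8*x + 16) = (x + 1)*(x + 2)^2*(x + 4)*(x + 4)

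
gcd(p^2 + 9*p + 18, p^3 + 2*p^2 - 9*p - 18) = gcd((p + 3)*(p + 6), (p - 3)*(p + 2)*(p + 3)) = p + 3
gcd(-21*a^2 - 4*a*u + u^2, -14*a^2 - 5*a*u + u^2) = -7*a + u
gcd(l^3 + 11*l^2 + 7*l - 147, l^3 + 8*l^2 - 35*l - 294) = l^2 + 14*l + 49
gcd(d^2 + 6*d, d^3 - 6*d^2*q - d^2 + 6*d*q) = d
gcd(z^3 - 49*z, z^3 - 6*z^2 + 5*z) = z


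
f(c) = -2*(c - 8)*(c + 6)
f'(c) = 4 - 4*c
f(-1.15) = 88.76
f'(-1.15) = 8.60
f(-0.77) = 91.73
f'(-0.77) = 7.08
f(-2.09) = 78.90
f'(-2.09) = 12.36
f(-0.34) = 94.41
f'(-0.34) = 5.36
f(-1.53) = 85.20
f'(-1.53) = 10.12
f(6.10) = 45.98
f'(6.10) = -20.40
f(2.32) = 94.52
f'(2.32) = -5.28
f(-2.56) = 72.65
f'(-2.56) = 14.24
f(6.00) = 48.00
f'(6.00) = -20.00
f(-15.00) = -414.00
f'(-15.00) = 64.00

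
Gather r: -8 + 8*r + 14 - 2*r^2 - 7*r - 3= -2*r^2 + r + 3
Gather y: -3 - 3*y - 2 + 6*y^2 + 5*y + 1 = 6*y^2 + 2*y - 4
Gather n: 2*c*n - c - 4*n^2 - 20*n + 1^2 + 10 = -c - 4*n^2 + n*(2*c - 20) + 11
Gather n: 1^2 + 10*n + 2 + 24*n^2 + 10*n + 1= 24*n^2 + 20*n + 4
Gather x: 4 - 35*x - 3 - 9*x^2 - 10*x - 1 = -9*x^2 - 45*x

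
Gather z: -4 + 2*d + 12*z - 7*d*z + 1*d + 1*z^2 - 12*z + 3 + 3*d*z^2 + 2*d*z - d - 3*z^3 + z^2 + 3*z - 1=2*d - 3*z^3 + z^2*(3*d + 2) + z*(3 - 5*d) - 2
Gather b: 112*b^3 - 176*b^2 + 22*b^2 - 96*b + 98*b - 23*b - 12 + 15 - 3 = 112*b^3 - 154*b^2 - 21*b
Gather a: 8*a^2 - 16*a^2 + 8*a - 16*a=-8*a^2 - 8*a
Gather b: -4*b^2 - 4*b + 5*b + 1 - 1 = -4*b^2 + b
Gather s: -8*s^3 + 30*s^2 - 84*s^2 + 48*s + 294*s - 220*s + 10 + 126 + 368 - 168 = -8*s^3 - 54*s^2 + 122*s + 336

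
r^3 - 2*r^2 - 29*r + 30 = (r - 6)*(r - 1)*(r + 5)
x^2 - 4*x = x*(x - 4)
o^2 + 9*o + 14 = (o + 2)*(o + 7)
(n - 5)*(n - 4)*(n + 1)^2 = n^4 - 7*n^3 + 3*n^2 + 31*n + 20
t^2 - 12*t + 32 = (t - 8)*(t - 4)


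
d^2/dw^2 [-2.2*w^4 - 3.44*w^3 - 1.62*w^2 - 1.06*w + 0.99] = -26.4*w^2 - 20.64*w - 3.24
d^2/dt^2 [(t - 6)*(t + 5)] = 2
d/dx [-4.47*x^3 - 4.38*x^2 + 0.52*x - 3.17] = -13.41*x^2 - 8.76*x + 0.52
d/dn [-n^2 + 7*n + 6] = 7 - 2*n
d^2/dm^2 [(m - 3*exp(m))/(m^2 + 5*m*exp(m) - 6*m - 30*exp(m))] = (2*(m - 3*exp(m))*(5*m*exp(m) + 2*m - 25*exp(m) - 6)^2 + (-(m - 3*exp(m))*(5*m*exp(m) - 20*exp(m) + 2) + 2*(3*exp(m) - 1)*(5*m*exp(m) + 2*m - 25*exp(m) - 6))*(m^2 + 5*m*exp(m) - 6*m - 30*exp(m)) - 3*(m^2 + 5*m*exp(m) - 6*m - 30*exp(m))^2*exp(m))/(m^2 + 5*m*exp(m) - 6*m - 30*exp(m))^3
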